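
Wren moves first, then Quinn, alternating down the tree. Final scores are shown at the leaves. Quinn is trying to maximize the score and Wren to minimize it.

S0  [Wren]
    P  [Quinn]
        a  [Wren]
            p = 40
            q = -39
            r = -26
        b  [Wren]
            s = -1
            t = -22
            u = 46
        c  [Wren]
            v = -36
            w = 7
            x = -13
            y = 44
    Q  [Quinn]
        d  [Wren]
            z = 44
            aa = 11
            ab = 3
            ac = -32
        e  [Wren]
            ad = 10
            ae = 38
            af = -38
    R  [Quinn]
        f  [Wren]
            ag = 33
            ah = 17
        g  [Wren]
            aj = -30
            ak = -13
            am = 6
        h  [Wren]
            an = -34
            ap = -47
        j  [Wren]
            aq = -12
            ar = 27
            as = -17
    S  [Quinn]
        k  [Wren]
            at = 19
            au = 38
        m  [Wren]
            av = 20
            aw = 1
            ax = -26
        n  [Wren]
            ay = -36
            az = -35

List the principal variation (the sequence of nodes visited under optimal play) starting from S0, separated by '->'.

a (Wren): min(40, -39, -26) = -39
b (Wren): min(-1, -22, 46) = -22
c (Wren): min(-36, 7, -13, 44) = -36
P (Quinn): max(-39, -22, -36) = -22
d (Wren): min(44, 11, 3, -32) = -32
e (Wren): min(10, 38, -38) = -38
Q (Quinn): max(-32, -38) = -32
f (Wren): min(33, 17) = 17
g (Wren): min(-30, -13, 6) = -30
h (Wren): min(-34, -47) = -47
j (Wren): min(-12, 27, -17) = -17
R (Quinn): max(17, -30, -47, -17) = 17
k (Wren): min(19, 38) = 19
m (Wren): min(20, 1, -26) = -26
n (Wren): min(-36, -35) = -36
S (Quinn): max(19, -26, -36) = 19
S0 (Wren): min(-22, -32, 17, 19) = -32
At S0, Wren picks Q (lowest: -32).
At Q, Quinn picks d (highest: -32).
At d, Wren picks ac (lowest: -32).
Terminal value -32.

S0 -> Q -> d -> ac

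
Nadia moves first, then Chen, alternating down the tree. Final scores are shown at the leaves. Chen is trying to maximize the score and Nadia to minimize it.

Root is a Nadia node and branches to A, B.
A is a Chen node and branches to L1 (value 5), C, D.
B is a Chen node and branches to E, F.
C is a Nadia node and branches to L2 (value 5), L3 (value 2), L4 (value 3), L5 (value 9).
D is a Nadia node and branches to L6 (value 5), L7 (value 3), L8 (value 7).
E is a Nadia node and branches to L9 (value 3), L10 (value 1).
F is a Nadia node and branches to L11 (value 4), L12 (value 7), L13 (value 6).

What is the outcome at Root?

4

C (Nadia): min(5, 2, 3, 9) = 2
D (Nadia): min(5, 3, 7) = 3
A (Chen): max(5, 2, 3) = 5
E (Nadia): min(3, 1) = 1
F (Nadia): min(4, 7, 6) = 4
B (Chen): max(1, 4) = 4
Root (Nadia): min(5, 4) = 4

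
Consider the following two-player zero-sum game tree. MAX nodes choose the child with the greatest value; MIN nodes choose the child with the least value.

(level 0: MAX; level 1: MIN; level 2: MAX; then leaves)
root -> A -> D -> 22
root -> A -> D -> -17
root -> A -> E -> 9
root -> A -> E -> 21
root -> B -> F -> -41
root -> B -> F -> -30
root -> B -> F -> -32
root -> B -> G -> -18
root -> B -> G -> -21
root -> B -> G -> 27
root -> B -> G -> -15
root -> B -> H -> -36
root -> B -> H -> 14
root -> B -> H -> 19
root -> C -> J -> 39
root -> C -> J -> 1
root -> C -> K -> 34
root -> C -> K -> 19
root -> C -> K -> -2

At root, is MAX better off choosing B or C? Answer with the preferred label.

C

F (MAX): max(-41, -30, -32) = -30
G (MAX): max(-18, -21, 27, -15) = 27
H (MAX): max(-36, 14, 19) = 19
B (MIN): min(-30, 27, 19) = -30
J (MAX): max(39, 1) = 39
K (MAX): max(34, 19, -2) = 34
C (MIN): min(39, 34) = 34
MAX prefers the higher value; B=-30, C=34. C is better since 34 > -30.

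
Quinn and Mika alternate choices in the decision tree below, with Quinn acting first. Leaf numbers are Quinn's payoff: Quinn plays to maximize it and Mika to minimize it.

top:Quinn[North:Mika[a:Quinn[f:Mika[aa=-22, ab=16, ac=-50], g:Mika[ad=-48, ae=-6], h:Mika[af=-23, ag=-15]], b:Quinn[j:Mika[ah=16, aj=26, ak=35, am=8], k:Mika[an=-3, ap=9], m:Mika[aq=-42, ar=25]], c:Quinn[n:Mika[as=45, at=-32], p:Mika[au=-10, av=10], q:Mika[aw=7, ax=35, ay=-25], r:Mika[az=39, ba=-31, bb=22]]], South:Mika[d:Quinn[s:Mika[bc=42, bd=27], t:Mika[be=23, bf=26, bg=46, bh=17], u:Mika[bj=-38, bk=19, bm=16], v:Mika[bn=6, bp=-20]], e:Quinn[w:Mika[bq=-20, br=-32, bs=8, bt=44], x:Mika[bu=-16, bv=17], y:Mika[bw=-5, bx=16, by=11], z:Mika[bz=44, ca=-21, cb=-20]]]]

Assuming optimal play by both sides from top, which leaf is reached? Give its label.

f (Mika): min(-22, 16, -50) = -50
g (Mika): min(-48, -6) = -48
h (Mika): min(-23, -15) = -23
a (Quinn): max(-50, -48, -23) = -23
j (Mika): min(16, 26, 35, 8) = 8
k (Mika): min(-3, 9) = -3
m (Mika): min(-42, 25) = -42
b (Quinn): max(8, -3, -42) = 8
n (Mika): min(45, -32) = -32
p (Mika): min(-10, 10) = -10
q (Mika): min(7, 35, -25) = -25
r (Mika): min(39, -31, 22) = -31
c (Quinn): max(-32, -10, -25, -31) = -10
North (Mika): min(-23, 8, -10) = -23
s (Mika): min(42, 27) = 27
t (Mika): min(23, 26, 46, 17) = 17
u (Mika): min(-38, 19, 16) = -38
v (Mika): min(6, -20) = -20
d (Quinn): max(27, 17, -38, -20) = 27
w (Mika): min(-20, -32, 8, 44) = -32
x (Mika): min(-16, 17) = -16
y (Mika): min(-5, 16, 11) = -5
z (Mika): min(44, -21, -20) = -21
e (Quinn): max(-32, -16, -5, -21) = -5
South (Mika): min(27, -5) = -5
top (Quinn): max(-23, -5) = -5
At top, Quinn picks South (highest: -5).
At South, Mika picks e (lowest: -5).
At e, Quinn picks y (highest: -5).
At y, Mika picks bw (lowest: -5).
Terminal value -5.

bw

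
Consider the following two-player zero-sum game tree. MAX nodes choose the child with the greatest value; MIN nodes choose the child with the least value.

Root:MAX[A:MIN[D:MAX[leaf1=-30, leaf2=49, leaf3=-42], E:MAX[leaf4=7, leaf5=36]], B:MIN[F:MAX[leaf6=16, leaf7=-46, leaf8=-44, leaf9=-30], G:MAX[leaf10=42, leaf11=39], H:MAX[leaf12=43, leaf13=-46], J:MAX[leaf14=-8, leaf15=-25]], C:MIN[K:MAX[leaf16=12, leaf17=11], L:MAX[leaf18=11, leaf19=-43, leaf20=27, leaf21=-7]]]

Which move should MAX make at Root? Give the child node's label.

A

D (MAX): max(-30, 49, -42) = 49
E (MAX): max(7, 36) = 36
A (MIN): min(49, 36) = 36
F (MAX): max(16, -46, -44, -30) = 16
G (MAX): max(42, 39) = 42
H (MAX): max(43, -46) = 43
J (MAX): max(-8, -25) = -8
B (MIN): min(16, 42, 43, -8) = -8
K (MAX): max(12, 11) = 12
L (MAX): max(11, -43, 27, -7) = 27
C (MIN): min(12, 27) = 12
Root (MAX): max(36, -8, 12) = 36
MAX at Root wants the highest of {A=36, B=-8, C=12}, so chooses A.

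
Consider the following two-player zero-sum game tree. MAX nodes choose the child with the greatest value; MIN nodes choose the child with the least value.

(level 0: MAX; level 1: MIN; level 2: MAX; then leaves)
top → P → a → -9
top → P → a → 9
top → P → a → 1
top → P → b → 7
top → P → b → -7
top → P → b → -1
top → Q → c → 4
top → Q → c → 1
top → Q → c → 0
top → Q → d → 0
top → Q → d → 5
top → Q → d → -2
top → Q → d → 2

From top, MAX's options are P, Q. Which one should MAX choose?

a (MAX): max(-9, 9, 1) = 9
b (MAX): max(7, -7, -1) = 7
P (MIN): min(9, 7) = 7
c (MAX): max(4, 1, 0) = 4
d (MAX): max(0, 5, -2, 2) = 5
Q (MIN): min(4, 5) = 4
top (MAX): max(7, 4) = 7
MAX at top wants the highest of {P=7, Q=4}, so chooses P.

P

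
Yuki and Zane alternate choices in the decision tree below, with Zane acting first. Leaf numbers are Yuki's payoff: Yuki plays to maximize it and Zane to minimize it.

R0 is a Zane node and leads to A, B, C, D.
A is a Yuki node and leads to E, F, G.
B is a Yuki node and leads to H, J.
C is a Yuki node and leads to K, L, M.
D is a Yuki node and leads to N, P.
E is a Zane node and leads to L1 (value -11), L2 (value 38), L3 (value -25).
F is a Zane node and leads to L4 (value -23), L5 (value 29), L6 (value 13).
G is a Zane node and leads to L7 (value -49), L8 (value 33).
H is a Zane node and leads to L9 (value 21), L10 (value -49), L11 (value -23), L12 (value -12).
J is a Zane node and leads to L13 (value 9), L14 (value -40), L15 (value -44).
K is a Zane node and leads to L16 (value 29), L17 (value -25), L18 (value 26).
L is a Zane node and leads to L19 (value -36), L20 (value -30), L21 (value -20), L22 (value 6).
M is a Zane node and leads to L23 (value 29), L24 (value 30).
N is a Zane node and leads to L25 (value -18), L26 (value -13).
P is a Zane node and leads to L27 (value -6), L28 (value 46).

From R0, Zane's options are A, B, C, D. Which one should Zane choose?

E (Zane): min(-11, 38, -25) = -25
F (Zane): min(-23, 29, 13) = -23
G (Zane): min(-49, 33) = -49
A (Yuki): max(-25, -23, -49) = -23
H (Zane): min(21, -49, -23, -12) = -49
J (Zane): min(9, -40, -44) = -44
B (Yuki): max(-49, -44) = -44
K (Zane): min(29, -25, 26) = -25
L (Zane): min(-36, -30, -20, 6) = -36
M (Zane): min(29, 30) = 29
C (Yuki): max(-25, -36, 29) = 29
N (Zane): min(-18, -13) = -18
P (Zane): min(-6, 46) = -6
D (Yuki): max(-18, -6) = -6
R0 (Zane): min(-23, -44, 29, -6) = -44
Zane at R0 wants the lowest of {A=-23, B=-44, C=29, D=-6}, so chooses B.

B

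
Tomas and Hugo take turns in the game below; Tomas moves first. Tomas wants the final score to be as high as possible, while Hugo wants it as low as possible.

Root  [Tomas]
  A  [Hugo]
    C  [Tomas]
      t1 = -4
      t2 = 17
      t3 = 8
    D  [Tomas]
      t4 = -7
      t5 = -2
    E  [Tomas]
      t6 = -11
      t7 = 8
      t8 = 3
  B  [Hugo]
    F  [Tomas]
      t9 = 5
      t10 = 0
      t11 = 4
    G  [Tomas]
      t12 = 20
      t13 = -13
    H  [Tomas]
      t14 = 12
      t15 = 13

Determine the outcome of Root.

5

C (Tomas): max(-4, 17, 8) = 17
D (Tomas): max(-7, -2) = -2
E (Tomas): max(-11, 8, 3) = 8
A (Hugo): min(17, -2, 8) = -2
F (Tomas): max(5, 0, 4) = 5
G (Tomas): max(20, -13) = 20
H (Tomas): max(12, 13) = 13
B (Hugo): min(5, 20, 13) = 5
Root (Tomas): max(-2, 5) = 5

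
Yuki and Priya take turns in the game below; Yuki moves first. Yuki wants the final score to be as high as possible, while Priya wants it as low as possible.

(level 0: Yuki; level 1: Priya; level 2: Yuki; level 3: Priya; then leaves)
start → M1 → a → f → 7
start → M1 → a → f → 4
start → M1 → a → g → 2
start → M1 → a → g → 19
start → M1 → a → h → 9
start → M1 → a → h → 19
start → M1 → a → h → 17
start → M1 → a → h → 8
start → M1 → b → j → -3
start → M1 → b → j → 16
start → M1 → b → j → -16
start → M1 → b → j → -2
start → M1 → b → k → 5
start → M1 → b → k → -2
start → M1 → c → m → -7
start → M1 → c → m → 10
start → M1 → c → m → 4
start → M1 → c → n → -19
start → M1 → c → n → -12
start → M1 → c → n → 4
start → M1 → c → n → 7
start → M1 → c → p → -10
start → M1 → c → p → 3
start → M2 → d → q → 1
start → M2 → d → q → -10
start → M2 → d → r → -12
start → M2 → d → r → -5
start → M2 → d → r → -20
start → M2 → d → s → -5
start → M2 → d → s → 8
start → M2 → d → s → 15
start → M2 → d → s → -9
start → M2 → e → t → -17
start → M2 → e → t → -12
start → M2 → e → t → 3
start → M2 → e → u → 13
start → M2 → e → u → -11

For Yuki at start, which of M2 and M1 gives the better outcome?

M1

q (Priya): min(1, -10) = -10
r (Priya): min(-12, -5, -20) = -20
s (Priya): min(-5, 8, 15, -9) = -9
d (Yuki): max(-10, -20, -9) = -9
t (Priya): min(-17, -12, 3) = -17
u (Priya): min(13, -11) = -11
e (Yuki): max(-17, -11) = -11
M2 (Priya): min(-9, -11) = -11
f (Priya): min(7, 4) = 4
g (Priya): min(2, 19) = 2
h (Priya): min(9, 19, 17, 8) = 8
a (Yuki): max(4, 2, 8) = 8
j (Priya): min(-3, 16, -16, -2) = -16
k (Priya): min(5, -2) = -2
b (Yuki): max(-16, -2) = -2
m (Priya): min(-7, 10, 4) = -7
n (Priya): min(-19, -12, 4, 7) = -19
p (Priya): min(-10, 3) = -10
c (Yuki): max(-7, -19, -10) = -7
M1 (Priya): min(8, -2, -7) = -7
Yuki prefers the higher value; M2=-11, M1=-7. M1 is better since -7 > -11.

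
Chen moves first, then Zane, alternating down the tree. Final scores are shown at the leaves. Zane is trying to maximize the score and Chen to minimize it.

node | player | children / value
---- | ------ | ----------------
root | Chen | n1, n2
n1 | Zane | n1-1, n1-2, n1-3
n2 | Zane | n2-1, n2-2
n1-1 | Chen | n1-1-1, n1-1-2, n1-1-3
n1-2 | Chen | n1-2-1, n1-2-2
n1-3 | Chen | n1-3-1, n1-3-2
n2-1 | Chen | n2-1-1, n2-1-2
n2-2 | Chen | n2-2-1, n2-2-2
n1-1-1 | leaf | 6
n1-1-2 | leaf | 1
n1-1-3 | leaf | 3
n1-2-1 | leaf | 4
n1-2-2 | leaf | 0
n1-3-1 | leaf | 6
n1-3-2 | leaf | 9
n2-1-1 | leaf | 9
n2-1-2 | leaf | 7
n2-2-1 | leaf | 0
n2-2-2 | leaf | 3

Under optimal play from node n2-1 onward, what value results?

n2-1 (Chen): min(9, 7) = 7

7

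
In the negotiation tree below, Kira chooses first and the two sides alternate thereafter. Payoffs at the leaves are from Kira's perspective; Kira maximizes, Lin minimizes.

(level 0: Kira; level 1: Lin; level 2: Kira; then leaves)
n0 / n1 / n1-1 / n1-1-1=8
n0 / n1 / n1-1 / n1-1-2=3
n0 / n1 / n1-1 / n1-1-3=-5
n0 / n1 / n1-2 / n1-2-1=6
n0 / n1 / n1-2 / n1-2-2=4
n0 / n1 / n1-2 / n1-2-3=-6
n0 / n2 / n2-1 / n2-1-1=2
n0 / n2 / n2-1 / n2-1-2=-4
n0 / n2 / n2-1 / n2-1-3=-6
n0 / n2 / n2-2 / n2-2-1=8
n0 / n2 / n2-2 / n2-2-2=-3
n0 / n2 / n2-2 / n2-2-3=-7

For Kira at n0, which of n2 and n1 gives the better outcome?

n1

n2-1 (Kira): max(2, -4, -6) = 2
n2-2 (Kira): max(8, -3, -7) = 8
n2 (Lin): min(2, 8) = 2
n1-1 (Kira): max(8, 3, -5) = 8
n1-2 (Kira): max(6, 4, -6) = 6
n1 (Lin): min(8, 6) = 6
Kira prefers the higher value; n2=2, n1=6. n1 is better since 6 > 2.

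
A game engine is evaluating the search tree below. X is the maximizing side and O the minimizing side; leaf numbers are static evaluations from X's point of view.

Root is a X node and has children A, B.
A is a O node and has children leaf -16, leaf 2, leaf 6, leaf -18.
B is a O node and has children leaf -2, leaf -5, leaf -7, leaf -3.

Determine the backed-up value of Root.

-7

A (O): min(-16, 2, 6, -18) = -18
B (O): min(-2, -5, -7, -3) = -7
Root (X): max(-18, -7) = -7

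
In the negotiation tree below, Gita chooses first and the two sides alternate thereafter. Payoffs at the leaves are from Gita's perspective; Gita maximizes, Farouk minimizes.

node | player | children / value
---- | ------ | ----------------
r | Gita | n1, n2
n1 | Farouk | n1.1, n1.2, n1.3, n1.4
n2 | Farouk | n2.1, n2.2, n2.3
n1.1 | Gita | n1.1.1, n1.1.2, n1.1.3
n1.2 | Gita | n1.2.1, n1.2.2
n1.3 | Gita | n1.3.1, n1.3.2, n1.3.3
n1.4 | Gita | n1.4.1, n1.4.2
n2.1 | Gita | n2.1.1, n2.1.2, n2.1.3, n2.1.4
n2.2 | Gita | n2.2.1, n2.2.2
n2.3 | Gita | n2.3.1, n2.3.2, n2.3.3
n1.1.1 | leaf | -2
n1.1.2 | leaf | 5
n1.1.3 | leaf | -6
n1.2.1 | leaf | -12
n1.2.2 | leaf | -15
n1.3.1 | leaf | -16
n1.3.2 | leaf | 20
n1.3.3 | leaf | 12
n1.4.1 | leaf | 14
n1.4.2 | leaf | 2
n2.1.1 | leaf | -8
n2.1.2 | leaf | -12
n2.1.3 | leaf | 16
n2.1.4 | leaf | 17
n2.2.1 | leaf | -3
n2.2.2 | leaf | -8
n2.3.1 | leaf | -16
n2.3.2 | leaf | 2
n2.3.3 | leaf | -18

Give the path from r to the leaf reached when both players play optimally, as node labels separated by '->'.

r -> n2 -> n2.2 -> n2.2.1

n1.1 (Gita): max(-2, 5, -6) = 5
n1.2 (Gita): max(-12, -15) = -12
n1.3 (Gita): max(-16, 20, 12) = 20
n1.4 (Gita): max(14, 2) = 14
n1 (Farouk): min(5, -12, 20, 14) = -12
n2.1 (Gita): max(-8, -12, 16, 17) = 17
n2.2 (Gita): max(-3, -8) = -3
n2.3 (Gita): max(-16, 2, -18) = 2
n2 (Farouk): min(17, -3, 2) = -3
r (Gita): max(-12, -3) = -3
At r, Gita picks n2 (highest: -3).
At n2, Farouk picks n2.2 (lowest: -3).
At n2.2, Gita picks n2.2.1 (highest: -3).
Terminal value -3.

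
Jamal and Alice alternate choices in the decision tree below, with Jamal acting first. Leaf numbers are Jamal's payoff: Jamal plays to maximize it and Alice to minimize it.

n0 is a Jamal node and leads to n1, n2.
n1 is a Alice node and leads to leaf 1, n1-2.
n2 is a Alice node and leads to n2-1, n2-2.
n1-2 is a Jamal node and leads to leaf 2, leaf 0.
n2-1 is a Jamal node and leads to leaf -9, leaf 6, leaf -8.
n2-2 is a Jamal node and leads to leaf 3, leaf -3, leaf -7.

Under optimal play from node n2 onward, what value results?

3

n2-1 (Jamal): max(-9, 6, -8) = 6
n2-2 (Jamal): max(3, -3, -7) = 3
n2 (Alice): min(6, 3) = 3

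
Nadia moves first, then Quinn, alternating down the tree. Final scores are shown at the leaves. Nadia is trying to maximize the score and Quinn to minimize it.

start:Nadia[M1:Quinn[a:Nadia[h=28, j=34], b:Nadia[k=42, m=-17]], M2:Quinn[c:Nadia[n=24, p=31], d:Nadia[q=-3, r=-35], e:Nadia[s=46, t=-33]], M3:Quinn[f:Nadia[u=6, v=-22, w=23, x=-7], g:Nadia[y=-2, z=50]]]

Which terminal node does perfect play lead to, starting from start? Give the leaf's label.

j

a (Nadia): max(28, 34) = 34
b (Nadia): max(42, -17) = 42
M1 (Quinn): min(34, 42) = 34
c (Nadia): max(24, 31) = 31
d (Nadia): max(-3, -35) = -3
e (Nadia): max(46, -33) = 46
M2 (Quinn): min(31, -3, 46) = -3
f (Nadia): max(6, -22, 23, -7) = 23
g (Nadia): max(-2, 50) = 50
M3 (Quinn): min(23, 50) = 23
start (Nadia): max(34, -3, 23) = 34
At start, Nadia picks M1 (highest: 34).
At M1, Quinn picks a (lowest: 34).
At a, Nadia picks j (highest: 34).
Terminal value 34.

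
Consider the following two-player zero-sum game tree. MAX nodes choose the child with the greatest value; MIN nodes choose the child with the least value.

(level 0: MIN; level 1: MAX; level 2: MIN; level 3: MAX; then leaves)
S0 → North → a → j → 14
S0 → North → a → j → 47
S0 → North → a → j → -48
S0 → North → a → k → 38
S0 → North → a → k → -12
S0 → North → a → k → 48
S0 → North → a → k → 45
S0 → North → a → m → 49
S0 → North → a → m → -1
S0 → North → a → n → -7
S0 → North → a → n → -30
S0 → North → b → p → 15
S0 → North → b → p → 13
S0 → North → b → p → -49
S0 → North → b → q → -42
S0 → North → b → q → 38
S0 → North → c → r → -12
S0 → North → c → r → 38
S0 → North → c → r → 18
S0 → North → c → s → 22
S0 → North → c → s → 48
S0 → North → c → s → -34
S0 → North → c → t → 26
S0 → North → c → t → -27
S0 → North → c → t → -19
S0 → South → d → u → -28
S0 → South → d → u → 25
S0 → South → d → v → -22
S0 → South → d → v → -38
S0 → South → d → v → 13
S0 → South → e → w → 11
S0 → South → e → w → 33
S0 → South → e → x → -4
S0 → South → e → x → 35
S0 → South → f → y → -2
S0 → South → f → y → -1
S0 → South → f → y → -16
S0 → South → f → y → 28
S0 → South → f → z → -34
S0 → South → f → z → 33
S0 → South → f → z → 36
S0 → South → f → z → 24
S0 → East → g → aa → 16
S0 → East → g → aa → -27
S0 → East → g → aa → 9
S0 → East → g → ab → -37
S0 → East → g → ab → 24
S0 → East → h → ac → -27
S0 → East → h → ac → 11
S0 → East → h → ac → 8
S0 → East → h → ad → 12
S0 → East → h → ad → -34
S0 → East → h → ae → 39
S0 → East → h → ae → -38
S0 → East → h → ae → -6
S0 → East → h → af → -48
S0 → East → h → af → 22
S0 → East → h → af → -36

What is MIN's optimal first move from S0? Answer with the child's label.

j (MAX): max(14, 47, -48) = 47
k (MAX): max(38, -12, 48, 45) = 48
m (MAX): max(49, -1) = 49
n (MAX): max(-7, -30) = -7
a (MIN): min(47, 48, 49, -7) = -7
p (MAX): max(15, 13, -49) = 15
q (MAX): max(-42, 38) = 38
b (MIN): min(15, 38) = 15
r (MAX): max(-12, 38, 18) = 38
s (MAX): max(22, 48, -34) = 48
t (MAX): max(26, -27, -19) = 26
c (MIN): min(38, 48, 26) = 26
North (MAX): max(-7, 15, 26) = 26
u (MAX): max(-28, 25) = 25
v (MAX): max(-22, -38, 13) = 13
d (MIN): min(25, 13) = 13
w (MAX): max(11, 33) = 33
x (MAX): max(-4, 35) = 35
e (MIN): min(33, 35) = 33
y (MAX): max(-2, -1, -16, 28) = 28
z (MAX): max(-34, 33, 36, 24) = 36
f (MIN): min(28, 36) = 28
South (MAX): max(13, 33, 28) = 33
aa (MAX): max(16, -27, 9) = 16
ab (MAX): max(-37, 24) = 24
g (MIN): min(16, 24) = 16
ac (MAX): max(-27, 11, 8) = 11
ad (MAX): max(12, -34) = 12
ae (MAX): max(39, -38, -6) = 39
af (MAX): max(-48, 22, -36) = 22
h (MIN): min(11, 12, 39, 22) = 11
East (MAX): max(16, 11) = 16
S0 (MIN): min(26, 33, 16) = 16
MIN at S0 wants the lowest of {North=26, South=33, East=16}, so chooses East.

East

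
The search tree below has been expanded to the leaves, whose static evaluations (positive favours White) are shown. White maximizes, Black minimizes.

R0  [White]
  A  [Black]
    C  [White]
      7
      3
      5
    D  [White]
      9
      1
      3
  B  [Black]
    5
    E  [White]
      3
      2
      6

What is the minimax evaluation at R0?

7

C (White): max(7, 3, 5) = 7
D (White): max(9, 1, 3) = 9
A (Black): min(7, 9) = 7
E (White): max(3, 2, 6) = 6
B (Black): min(5, 6) = 5
R0 (White): max(7, 5) = 7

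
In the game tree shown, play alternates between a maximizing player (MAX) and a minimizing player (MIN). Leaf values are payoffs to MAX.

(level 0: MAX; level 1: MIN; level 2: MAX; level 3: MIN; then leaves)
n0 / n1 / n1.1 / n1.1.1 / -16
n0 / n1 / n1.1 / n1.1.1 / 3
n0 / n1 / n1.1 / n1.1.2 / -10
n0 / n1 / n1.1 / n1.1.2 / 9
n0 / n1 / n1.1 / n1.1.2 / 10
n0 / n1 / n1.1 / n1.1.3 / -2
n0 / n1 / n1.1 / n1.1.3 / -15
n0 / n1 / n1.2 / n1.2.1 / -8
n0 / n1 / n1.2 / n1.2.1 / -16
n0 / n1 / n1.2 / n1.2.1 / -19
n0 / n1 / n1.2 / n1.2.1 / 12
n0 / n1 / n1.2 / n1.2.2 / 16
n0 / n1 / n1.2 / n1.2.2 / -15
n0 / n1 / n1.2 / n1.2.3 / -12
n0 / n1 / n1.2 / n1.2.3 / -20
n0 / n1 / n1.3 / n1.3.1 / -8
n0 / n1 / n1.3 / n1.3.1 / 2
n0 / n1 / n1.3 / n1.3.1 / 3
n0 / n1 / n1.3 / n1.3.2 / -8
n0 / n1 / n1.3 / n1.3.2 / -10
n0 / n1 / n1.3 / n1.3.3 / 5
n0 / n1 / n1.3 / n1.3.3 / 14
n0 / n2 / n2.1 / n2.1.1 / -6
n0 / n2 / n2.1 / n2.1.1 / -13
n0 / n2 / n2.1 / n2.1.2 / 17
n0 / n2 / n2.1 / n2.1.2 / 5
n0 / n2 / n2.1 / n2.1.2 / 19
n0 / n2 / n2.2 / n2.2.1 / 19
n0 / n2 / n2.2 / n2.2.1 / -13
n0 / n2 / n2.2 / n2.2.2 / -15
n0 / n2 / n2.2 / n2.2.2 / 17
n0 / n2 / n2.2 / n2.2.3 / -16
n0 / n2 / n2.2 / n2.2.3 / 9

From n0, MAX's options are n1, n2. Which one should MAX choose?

n1.1.1 (MIN): min(-16, 3) = -16
n1.1.2 (MIN): min(-10, 9, 10) = -10
n1.1.3 (MIN): min(-2, -15) = -15
n1.1 (MAX): max(-16, -10, -15) = -10
n1.2.1 (MIN): min(-8, -16, -19, 12) = -19
n1.2.2 (MIN): min(16, -15) = -15
n1.2.3 (MIN): min(-12, -20) = -20
n1.2 (MAX): max(-19, -15, -20) = -15
n1.3.1 (MIN): min(-8, 2, 3) = -8
n1.3.2 (MIN): min(-8, -10) = -10
n1.3.3 (MIN): min(5, 14) = 5
n1.3 (MAX): max(-8, -10, 5) = 5
n1 (MIN): min(-10, -15, 5) = -15
n2.1.1 (MIN): min(-6, -13) = -13
n2.1.2 (MIN): min(17, 5, 19) = 5
n2.1 (MAX): max(-13, 5) = 5
n2.2.1 (MIN): min(19, -13) = -13
n2.2.2 (MIN): min(-15, 17) = -15
n2.2.3 (MIN): min(-16, 9) = -16
n2.2 (MAX): max(-13, -15, -16) = -13
n2 (MIN): min(5, -13) = -13
n0 (MAX): max(-15, -13) = -13
MAX at n0 wants the highest of {n1=-15, n2=-13}, so chooses n2.

n2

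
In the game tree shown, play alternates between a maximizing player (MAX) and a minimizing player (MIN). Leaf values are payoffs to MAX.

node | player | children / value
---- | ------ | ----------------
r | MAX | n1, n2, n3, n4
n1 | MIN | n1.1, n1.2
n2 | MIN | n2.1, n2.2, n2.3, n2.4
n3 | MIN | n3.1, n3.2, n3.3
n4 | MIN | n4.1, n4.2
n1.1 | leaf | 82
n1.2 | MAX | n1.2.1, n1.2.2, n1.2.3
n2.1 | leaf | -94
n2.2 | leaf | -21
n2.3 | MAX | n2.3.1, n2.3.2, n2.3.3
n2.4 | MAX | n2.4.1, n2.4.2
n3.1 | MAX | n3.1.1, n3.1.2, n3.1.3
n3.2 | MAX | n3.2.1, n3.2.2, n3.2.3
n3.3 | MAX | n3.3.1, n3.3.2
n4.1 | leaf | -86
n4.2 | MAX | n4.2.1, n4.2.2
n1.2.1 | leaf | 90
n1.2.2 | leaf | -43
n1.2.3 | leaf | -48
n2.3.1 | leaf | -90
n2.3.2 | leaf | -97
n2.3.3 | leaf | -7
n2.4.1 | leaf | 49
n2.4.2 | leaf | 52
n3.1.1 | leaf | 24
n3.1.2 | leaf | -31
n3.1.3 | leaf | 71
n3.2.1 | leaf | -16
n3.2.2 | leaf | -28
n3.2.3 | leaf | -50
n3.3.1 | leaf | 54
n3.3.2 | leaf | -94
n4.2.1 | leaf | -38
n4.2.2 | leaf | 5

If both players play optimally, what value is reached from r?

82

n1.2 (MAX): max(90, -43, -48) = 90
n1 (MIN): min(82, 90) = 82
n2.3 (MAX): max(-90, -97, -7) = -7
n2.4 (MAX): max(49, 52) = 52
n2 (MIN): min(-94, -21, -7, 52) = -94
n3.1 (MAX): max(24, -31, 71) = 71
n3.2 (MAX): max(-16, -28, -50) = -16
n3.3 (MAX): max(54, -94) = 54
n3 (MIN): min(71, -16, 54) = -16
n4.2 (MAX): max(-38, 5) = 5
n4 (MIN): min(-86, 5) = -86
r (MAX): max(82, -94, -16, -86) = 82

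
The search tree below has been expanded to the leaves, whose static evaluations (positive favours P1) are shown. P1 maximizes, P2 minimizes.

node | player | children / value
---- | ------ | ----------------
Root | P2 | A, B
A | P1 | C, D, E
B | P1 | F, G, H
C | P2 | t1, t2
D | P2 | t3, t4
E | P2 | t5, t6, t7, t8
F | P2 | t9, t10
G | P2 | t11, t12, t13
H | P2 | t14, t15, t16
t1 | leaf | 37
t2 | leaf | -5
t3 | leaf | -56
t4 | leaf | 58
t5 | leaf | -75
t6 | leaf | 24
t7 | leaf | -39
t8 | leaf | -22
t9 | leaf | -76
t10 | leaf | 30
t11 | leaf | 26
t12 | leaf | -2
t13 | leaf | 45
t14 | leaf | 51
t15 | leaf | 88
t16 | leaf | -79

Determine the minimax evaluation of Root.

C (P2): min(37, -5) = -5
D (P2): min(-56, 58) = -56
E (P2): min(-75, 24, -39, -22) = -75
A (P1): max(-5, -56, -75) = -5
F (P2): min(-76, 30) = -76
G (P2): min(26, -2, 45) = -2
H (P2): min(51, 88, -79) = -79
B (P1): max(-76, -2, -79) = -2
Root (P2): min(-5, -2) = -5

-5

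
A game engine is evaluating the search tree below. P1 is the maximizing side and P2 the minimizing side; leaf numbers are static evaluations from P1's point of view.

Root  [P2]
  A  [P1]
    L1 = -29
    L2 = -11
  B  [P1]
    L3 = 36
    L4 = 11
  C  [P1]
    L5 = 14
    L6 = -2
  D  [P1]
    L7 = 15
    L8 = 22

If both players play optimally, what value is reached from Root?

A (P1): max(-29, -11) = -11
B (P1): max(36, 11) = 36
C (P1): max(14, -2) = 14
D (P1): max(15, 22) = 22
Root (P2): min(-11, 36, 14, 22) = -11

-11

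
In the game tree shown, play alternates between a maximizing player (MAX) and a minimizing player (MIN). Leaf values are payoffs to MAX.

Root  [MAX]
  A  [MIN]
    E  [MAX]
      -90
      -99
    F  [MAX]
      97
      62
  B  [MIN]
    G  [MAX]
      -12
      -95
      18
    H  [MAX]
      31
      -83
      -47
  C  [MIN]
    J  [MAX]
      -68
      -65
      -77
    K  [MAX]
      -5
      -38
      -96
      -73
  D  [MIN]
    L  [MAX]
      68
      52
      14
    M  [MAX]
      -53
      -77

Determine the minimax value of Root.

E (MAX): max(-90, -99) = -90
F (MAX): max(97, 62) = 97
A (MIN): min(-90, 97) = -90
G (MAX): max(-12, -95, 18) = 18
H (MAX): max(31, -83, -47) = 31
B (MIN): min(18, 31) = 18
J (MAX): max(-68, -65, -77) = -65
K (MAX): max(-5, -38, -96, -73) = -5
C (MIN): min(-65, -5) = -65
L (MAX): max(68, 52, 14) = 68
M (MAX): max(-53, -77) = -53
D (MIN): min(68, -53) = -53
Root (MAX): max(-90, 18, -65, -53) = 18

18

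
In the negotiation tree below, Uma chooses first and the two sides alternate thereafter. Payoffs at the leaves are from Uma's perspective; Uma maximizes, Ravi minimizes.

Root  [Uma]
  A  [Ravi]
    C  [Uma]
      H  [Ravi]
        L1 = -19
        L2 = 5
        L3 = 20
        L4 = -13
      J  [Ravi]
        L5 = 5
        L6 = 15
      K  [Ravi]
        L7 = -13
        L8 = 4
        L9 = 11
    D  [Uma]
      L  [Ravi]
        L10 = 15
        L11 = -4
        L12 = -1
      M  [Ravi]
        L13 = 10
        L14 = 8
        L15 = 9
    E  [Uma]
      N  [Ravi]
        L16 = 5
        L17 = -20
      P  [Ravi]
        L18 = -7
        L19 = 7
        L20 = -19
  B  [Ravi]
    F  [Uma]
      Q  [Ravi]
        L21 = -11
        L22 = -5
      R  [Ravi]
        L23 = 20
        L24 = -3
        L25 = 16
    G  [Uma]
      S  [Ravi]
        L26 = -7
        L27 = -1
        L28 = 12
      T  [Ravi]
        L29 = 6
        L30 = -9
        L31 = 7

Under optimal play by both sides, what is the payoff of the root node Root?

-7

H (Ravi): min(-19, 5, 20, -13) = -19
J (Ravi): min(5, 15) = 5
K (Ravi): min(-13, 4, 11) = -13
C (Uma): max(-19, 5, -13) = 5
L (Ravi): min(15, -4, -1) = -4
M (Ravi): min(10, 8, 9) = 8
D (Uma): max(-4, 8) = 8
N (Ravi): min(5, -20) = -20
P (Ravi): min(-7, 7, -19) = -19
E (Uma): max(-20, -19) = -19
A (Ravi): min(5, 8, -19) = -19
Q (Ravi): min(-11, -5) = -11
R (Ravi): min(20, -3, 16) = -3
F (Uma): max(-11, -3) = -3
S (Ravi): min(-7, -1, 12) = -7
T (Ravi): min(6, -9, 7) = -9
G (Uma): max(-7, -9) = -7
B (Ravi): min(-3, -7) = -7
Root (Uma): max(-19, -7) = -7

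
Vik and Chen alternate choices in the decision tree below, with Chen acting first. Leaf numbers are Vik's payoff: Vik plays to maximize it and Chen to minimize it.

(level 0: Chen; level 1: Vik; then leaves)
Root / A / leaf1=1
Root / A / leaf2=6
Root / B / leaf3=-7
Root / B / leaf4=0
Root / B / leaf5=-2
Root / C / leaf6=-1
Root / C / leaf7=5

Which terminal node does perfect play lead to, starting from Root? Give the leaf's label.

leaf4

A (Vik): max(1, 6) = 6
B (Vik): max(-7, 0, -2) = 0
C (Vik): max(-1, 5) = 5
Root (Chen): min(6, 0, 5) = 0
At Root, Chen picks B (lowest: 0).
At B, Vik picks leaf4 (highest: 0).
Terminal value 0.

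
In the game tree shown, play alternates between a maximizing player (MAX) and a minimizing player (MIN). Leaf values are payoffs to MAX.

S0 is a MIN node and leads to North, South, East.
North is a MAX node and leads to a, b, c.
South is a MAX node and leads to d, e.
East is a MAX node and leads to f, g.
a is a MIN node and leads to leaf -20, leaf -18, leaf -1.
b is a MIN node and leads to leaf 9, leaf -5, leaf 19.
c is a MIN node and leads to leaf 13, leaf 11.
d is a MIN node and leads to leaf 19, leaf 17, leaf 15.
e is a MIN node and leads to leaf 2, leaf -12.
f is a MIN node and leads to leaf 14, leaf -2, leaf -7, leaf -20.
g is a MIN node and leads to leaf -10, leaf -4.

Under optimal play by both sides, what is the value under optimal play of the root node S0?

a (MIN): min(-20, -18, -1) = -20
b (MIN): min(9, -5, 19) = -5
c (MIN): min(13, 11) = 11
North (MAX): max(-20, -5, 11) = 11
d (MIN): min(19, 17, 15) = 15
e (MIN): min(2, -12) = -12
South (MAX): max(15, -12) = 15
f (MIN): min(14, -2, -7, -20) = -20
g (MIN): min(-10, -4) = -10
East (MAX): max(-20, -10) = -10
S0 (MIN): min(11, 15, -10) = -10

-10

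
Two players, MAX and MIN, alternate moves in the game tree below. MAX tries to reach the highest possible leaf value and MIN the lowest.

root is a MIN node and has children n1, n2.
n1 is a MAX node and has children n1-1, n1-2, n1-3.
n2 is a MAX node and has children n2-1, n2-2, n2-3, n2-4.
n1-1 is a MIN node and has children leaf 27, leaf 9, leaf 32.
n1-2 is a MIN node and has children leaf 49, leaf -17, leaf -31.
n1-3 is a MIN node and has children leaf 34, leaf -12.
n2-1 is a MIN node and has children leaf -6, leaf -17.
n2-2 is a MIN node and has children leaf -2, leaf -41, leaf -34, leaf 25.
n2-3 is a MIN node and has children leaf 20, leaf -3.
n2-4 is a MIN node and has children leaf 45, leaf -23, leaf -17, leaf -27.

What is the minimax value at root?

n1-1 (MIN): min(27, 9, 32) = 9
n1-2 (MIN): min(49, -17, -31) = -31
n1-3 (MIN): min(34, -12) = -12
n1 (MAX): max(9, -31, -12) = 9
n2-1 (MIN): min(-6, -17) = -17
n2-2 (MIN): min(-2, -41, -34, 25) = -41
n2-3 (MIN): min(20, -3) = -3
n2-4 (MIN): min(45, -23, -17, -27) = -27
n2 (MAX): max(-17, -41, -3, -27) = -3
root (MIN): min(9, -3) = -3

-3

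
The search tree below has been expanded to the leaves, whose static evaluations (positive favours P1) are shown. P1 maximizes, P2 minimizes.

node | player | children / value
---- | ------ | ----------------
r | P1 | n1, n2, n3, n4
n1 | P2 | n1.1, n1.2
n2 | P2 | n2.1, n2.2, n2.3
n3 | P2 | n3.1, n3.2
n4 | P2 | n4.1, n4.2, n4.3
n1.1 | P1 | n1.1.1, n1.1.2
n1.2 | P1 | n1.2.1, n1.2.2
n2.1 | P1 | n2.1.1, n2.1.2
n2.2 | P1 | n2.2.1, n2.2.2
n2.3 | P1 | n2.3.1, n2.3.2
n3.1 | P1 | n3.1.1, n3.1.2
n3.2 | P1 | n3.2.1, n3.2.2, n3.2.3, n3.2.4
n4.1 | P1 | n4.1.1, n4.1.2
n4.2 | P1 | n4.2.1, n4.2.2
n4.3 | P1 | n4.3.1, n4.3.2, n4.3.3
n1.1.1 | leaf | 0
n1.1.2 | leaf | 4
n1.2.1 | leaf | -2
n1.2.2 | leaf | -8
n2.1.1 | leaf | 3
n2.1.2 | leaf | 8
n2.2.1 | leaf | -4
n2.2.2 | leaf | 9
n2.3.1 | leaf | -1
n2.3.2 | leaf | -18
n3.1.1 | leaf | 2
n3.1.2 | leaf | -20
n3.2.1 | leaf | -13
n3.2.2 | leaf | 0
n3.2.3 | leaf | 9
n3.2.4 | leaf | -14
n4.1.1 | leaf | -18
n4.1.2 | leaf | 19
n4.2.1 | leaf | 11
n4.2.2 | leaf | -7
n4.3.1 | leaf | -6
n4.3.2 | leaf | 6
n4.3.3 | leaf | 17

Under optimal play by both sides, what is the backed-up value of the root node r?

11

n1.1 (P1): max(0, 4) = 4
n1.2 (P1): max(-2, -8) = -2
n1 (P2): min(4, -2) = -2
n2.1 (P1): max(3, 8) = 8
n2.2 (P1): max(-4, 9) = 9
n2.3 (P1): max(-1, -18) = -1
n2 (P2): min(8, 9, -1) = -1
n3.1 (P1): max(2, -20) = 2
n3.2 (P1): max(-13, 0, 9, -14) = 9
n3 (P2): min(2, 9) = 2
n4.1 (P1): max(-18, 19) = 19
n4.2 (P1): max(11, -7) = 11
n4.3 (P1): max(-6, 6, 17) = 17
n4 (P2): min(19, 11, 17) = 11
r (P1): max(-2, -1, 2, 11) = 11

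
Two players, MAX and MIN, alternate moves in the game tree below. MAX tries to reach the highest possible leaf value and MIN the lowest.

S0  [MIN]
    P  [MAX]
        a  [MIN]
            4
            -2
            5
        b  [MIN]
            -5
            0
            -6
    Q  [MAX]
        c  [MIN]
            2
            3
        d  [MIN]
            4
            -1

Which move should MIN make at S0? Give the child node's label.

a (MIN): min(4, -2, 5) = -2
b (MIN): min(-5, 0, -6) = -6
P (MAX): max(-2, -6) = -2
c (MIN): min(2, 3) = 2
d (MIN): min(4, -1) = -1
Q (MAX): max(2, -1) = 2
S0 (MIN): min(-2, 2) = -2
MIN at S0 wants the lowest of {P=-2, Q=2}, so chooses P.

P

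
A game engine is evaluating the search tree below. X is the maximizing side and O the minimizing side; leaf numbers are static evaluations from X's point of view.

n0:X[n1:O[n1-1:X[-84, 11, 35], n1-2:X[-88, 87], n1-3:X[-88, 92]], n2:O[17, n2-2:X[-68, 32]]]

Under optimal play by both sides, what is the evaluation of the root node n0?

n1-1 (X): max(-84, 11, 35) = 35
n1-2 (X): max(-88, 87) = 87
n1-3 (X): max(-88, 92) = 92
n1 (O): min(35, 87, 92) = 35
n2-2 (X): max(-68, 32) = 32
n2 (O): min(17, 32) = 17
n0 (X): max(35, 17) = 35

35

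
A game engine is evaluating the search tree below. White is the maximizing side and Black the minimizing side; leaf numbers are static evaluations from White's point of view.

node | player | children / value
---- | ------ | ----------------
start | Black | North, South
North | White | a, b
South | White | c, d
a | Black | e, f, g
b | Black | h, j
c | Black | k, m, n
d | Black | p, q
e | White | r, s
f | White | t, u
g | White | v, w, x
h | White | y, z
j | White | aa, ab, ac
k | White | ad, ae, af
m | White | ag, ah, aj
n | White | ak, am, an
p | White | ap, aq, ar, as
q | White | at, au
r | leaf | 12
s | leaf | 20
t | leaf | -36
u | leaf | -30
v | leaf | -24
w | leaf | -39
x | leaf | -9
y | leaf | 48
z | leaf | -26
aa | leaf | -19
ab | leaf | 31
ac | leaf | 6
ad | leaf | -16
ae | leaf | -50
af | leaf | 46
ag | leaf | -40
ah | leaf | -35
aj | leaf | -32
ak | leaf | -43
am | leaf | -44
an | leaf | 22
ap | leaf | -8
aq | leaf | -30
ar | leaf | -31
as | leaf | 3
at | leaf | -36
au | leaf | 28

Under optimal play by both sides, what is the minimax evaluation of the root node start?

3

e (White): max(12, 20) = 20
f (White): max(-36, -30) = -30
g (White): max(-24, -39, -9) = -9
a (Black): min(20, -30, -9) = -30
h (White): max(48, -26) = 48
j (White): max(-19, 31, 6) = 31
b (Black): min(48, 31) = 31
North (White): max(-30, 31) = 31
k (White): max(-16, -50, 46) = 46
m (White): max(-40, -35, -32) = -32
n (White): max(-43, -44, 22) = 22
c (Black): min(46, -32, 22) = -32
p (White): max(-8, -30, -31, 3) = 3
q (White): max(-36, 28) = 28
d (Black): min(3, 28) = 3
South (White): max(-32, 3) = 3
start (Black): min(31, 3) = 3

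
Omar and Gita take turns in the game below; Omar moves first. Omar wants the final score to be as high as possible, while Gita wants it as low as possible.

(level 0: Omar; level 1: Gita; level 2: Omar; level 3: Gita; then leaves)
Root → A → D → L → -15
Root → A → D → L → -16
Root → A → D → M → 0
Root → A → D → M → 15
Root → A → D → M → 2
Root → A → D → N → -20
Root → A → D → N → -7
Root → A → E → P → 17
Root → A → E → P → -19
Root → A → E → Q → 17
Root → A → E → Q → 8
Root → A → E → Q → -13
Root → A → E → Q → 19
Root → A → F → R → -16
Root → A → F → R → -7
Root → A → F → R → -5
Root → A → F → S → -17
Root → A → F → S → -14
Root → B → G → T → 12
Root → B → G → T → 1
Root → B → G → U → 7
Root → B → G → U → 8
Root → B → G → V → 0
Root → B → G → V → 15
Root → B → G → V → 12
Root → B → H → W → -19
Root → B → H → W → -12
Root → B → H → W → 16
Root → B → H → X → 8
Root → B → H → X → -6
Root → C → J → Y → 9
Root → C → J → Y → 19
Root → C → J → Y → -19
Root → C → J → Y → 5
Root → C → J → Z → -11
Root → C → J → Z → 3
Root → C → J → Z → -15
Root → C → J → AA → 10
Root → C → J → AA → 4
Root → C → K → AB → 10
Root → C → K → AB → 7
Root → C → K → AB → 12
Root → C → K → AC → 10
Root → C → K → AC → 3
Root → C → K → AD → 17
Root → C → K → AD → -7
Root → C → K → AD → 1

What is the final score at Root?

4

L (Gita): min(-15, -16) = -16
M (Gita): min(0, 15, 2) = 0
N (Gita): min(-20, -7) = -20
D (Omar): max(-16, 0, -20) = 0
P (Gita): min(17, -19) = -19
Q (Gita): min(17, 8, -13, 19) = -13
E (Omar): max(-19, -13) = -13
R (Gita): min(-16, -7, -5) = -16
S (Gita): min(-17, -14) = -17
F (Omar): max(-16, -17) = -16
A (Gita): min(0, -13, -16) = -16
T (Gita): min(12, 1) = 1
U (Gita): min(7, 8) = 7
V (Gita): min(0, 15, 12) = 0
G (Omar): max(1, 7, 0) = 7
W (Gita): min(-19, -12, 16) = -19
X (Gita): min(8, -6) = -6
H (Omar): max(-19, -6) = -6
B (Gita): min(7, -6) = -6
Y (Gita): min(9, 19, -19, 5) = -19
Z (Gita): min(-11, 3, -15) = -15
AA (Gita): min(10, 4) = 4
J (Omar): max(-19, -15, 4) = 4
AB (Gita): min(10, 7, 12) = 7
AC (Gita): min(10, 3) = 3
AD (Gita): min(17, -7, 1) = -7
K (Omar): max(7, 3, -7) = 7
C (Gita): min(4, 7) = 4
Root (Omar): max(-16, -6, 4) = 4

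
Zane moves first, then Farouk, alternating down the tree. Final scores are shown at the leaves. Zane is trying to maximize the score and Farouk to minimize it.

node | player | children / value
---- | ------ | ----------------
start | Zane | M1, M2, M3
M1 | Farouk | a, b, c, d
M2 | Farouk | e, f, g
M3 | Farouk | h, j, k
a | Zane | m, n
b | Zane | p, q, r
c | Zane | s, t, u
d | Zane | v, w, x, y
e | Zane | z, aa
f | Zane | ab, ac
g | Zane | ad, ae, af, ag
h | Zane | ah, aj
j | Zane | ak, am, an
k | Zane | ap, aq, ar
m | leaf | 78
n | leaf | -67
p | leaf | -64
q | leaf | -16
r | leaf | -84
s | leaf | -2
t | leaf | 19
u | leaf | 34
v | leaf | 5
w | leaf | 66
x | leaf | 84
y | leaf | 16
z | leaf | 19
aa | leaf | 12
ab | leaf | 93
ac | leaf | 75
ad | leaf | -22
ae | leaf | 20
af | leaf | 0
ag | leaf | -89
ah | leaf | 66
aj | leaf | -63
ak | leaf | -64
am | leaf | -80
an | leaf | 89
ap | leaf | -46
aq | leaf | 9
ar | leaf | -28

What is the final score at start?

19

a (Zane): max(78, -67) = 78
b (Zane): max(-64, -16, -84) = -16
c (Zane): max(-2, 19, 34) = 34
d (Zane): max(5, 66, 84, 16) = 84
M1 (Farouk): min(78, -16, 34, 84) = -16
e (Zane): max(19, 12) = 19
f (Zane): max(93, 75) = 93
g (Zane): max(-22, 20, 0, -89) = 20
M2 (Farouk): min(19, 93, 20) = 19
h (Zane): max(66, -63) = 66
j (Zane): max(-64, -80, 89) = 89
k (Zane): max(-46, 9, -28) = 9
M3 (Farouk): min(66, 89, 9) = 9
start (Zane): max(-16, 19, 9) = 19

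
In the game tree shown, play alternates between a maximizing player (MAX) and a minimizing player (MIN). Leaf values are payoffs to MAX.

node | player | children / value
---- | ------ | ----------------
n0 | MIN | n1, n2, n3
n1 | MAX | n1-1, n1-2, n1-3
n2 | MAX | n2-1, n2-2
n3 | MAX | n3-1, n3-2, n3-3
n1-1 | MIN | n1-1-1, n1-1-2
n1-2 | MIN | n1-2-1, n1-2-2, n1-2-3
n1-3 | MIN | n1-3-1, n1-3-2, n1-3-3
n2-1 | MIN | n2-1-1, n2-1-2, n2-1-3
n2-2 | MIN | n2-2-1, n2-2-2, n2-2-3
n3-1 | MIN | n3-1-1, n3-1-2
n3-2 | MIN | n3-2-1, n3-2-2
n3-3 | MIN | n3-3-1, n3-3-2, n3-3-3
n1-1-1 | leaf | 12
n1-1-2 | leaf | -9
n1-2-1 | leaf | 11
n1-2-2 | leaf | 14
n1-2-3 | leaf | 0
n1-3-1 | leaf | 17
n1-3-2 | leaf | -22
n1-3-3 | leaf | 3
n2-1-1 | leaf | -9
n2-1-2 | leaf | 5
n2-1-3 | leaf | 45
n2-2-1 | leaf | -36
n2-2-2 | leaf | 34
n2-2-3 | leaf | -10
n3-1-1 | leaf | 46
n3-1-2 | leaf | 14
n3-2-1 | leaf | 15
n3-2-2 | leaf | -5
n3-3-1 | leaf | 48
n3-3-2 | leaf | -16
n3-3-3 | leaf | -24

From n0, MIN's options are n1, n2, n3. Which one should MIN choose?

n2

n1-1 (MIN): min(12, -9) = -9
n1-2 (MIN): min(11, 14, 0) = 0
n1-3 (MIN): min(17, -22, 3) = -22
n1 (MAX): max(-9, 0, -22) = 0
n2-1 (MIN): min(-9, 5, 45) = -9
n2-2 (MIN): min(-36, 34, -10) = -36
n2 (MAX): max(-9, -36) = -9
n3-1 (MIN): min(46, 14) = 14
n3-2 (MIN): min(15, -5) = -5
n3-3 (MIN): min(48, -16, -24) = -24
n3 (MAX): max(14, -5, -24) = 14
n0 (MIN): min(0, -9, 14) = -9
MIN at n0 wants the lowest of {n1=0, n2=-9, n3=14}, so chooses n2.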